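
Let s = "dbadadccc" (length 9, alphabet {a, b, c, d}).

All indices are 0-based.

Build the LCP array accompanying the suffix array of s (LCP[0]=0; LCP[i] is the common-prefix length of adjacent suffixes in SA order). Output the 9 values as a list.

[0, 2, 0, 0, 1, 2, 0, 1, 1]

rank | idx | suffix
   0 |   2 | adadccc
   1 |   4 | adccc
   2 |   1 | badadccc
   3 |   8 | c
   4 |   7 | cc
   5 |   6 | ccc
   6 |   3 | dadccc
   7 |   0 | dbadadccc
   8 |   5 | dccc

SA = [2, 4, 1, 8, 7, 6, 3, 0, 5]
[i] adj suffixes → lcp
  [1] 2/4 → 2 ('ad')
  [2] 4/1 → 0 ('')
  [3] 1/8 → 0 ('')
  [4] 8/7 → 1 ('c')
  [5] 7/6 → 2 ('cc')
  [6] 6/3 → 0 ('')
  [7] 3/0 → 1 ('d')
  [8] 0/5 → 1 ('d')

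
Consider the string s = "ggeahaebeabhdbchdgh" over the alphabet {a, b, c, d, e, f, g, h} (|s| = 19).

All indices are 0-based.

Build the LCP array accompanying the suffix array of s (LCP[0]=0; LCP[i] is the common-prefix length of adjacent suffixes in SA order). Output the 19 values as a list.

[0, 1, 1, 0, 1, 1, 0, 0, 1, 0, 2, 1, 0, 1, 1, 0, 1, 1, 2]

rank→(start, suffix):
  0 → (9, 'abhdbchdgh')
  1 → (5, 'aebeabhdbchdgh')
  2 → (3, 'ahaebeabhdbchdgh')
  3 → (13, 'bchdgh')
  4 → (7, 'beabhdbchdgh')
  5 → (10, 'bhdbchdgh')
  6 → (14, 'chdgh')
  7 → (12, 'dbchdgh')
  8 → (16, 'dgh')
  9 → (8, 'eabhdbchdgh')
  10 → (2, 'eahaebeabhdbchdgh')
  11 → (6, 'ebeabhdbchdgh')
  12 → (1, 'geahaebeabhdbchdgh')
  13 → (0, 'ggeahaebeabhdbchdgh')
  14 → (17, 'gh')
  15 → (18, 'h')
  16 → (4, 'haebeabhdbchdgh')
  17 → (11, 'hdbchdgh')
  18 → (15, 'hdgh')

SA = [9, 5, 3, 13, 7, 10, 14, 12, 16, 8, 2, 6, 1, 0, 17, 18, 4, 11, 15]
rank  pair      lcp
   1  s[9:],s[5:]  1  'a'
   2  s[5:],s[3:]  1  'a'
   3  s[3:],s[13:]  0  ''
   4  s[13:],s[7:]  1  'b'
   5  s[7:],s[10:]  1  'b'
   6  s[10:],s[14:]  0  ''
   7  s[14:],s[12:]  0  ''
   8  s[12:],s[16:]  1  'd'
   9  s[16:],s[8:]  0  ''
  10  s[8:],s[2:]  2  'ea'
  11  s[2:],s[6:]  1  'e'
  12  s[6:],s[1:]  0  ''
  13  s[1:],s[0:]  1  'g'
  14  s[0:],s[17:]  1  'g'
  15  s[17:],s[18:]  0  ''
  16  s[18:],s[4:]  1  'h'
  17  s[4:],s[11:]  1  'h'
  18  s[11:],s[15:]  2  'hd'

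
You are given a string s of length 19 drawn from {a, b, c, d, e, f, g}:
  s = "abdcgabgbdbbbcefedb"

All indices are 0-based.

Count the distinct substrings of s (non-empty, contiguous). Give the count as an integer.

174

rank | idx | suffix
   0 |   0 | abdcgabgbdbbbcefedb
   1 |   5 | abgbdbbbcefedb
   2 |  18 | b
   3 |  10 | bbbcefedb
   4 |  11 | bbcefedb
   5 |  12 | bcefedb
   6 |   8 | bdbbbcefedb
   7 |   1 | bdcgabgbdbbbcefedb
   8 |   6 | bgbdbbbcefedb
   9 |  13 | cefedb
  10 |   3 | cgabgbdbbbcefedb
  11 |  17 | db
  12 |   9 | dbbbcefedb
  13 |   2 | dcgabgbdbbbcefedb
  14 |  16 | edb
  15 |  14 | efedb
  16 |  15 | fedb
  17 |   4 | gabgbdbbbcefedb
  18 |   7 | gbdbbbcefedb

SA = [0, 5, 18, 10, 11, 12, 8, 1, 6, 13, 3, 17, 9, 2, 16, 14, 15, 4, 7]
i: (SA[i-1],SA[i]) lcp shared
  1: (0,5) 2 'ab'
  2: (5,18) 0 ''
  3: (18,10) 1 'b'
  4: (10,11) 2 'bb'
  5: (11,12) 1 'b'
  6: (12,8) 1 'b'
  7: (8,1) 2 'bd'
  8: (1,6) 1 'b'
  9: (6,13) 0 ''
  10: (13,3) 1 'c'
  11: (3,17) 0 ''
  12: (17,9) 2 'db'
  13: (9,2) 1 'd'
  14: (2,16) 0 ''
  15: (16,14) 1 'e'
  16: (14,15) 0 ''
  17: (15,4) 0 ''
  18: (4,7) 1 'g'

n(n+1)/2 = 19·20/2 = 190
Σ LCP = 0 + 2 + 0 + 1 + 2 + 1 + 1 + 2 + 1 + 0 + 1 + 0 + 2 + 1 + 0 + 1 + 0 + 0 + 1 = 16
distinct = 190 − 16 = 174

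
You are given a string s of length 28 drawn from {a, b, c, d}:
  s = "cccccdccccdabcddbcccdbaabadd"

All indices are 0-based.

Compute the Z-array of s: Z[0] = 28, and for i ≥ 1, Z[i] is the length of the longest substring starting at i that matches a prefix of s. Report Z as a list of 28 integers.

[28, 4, 3, 2, 1, 0, 4, 3, 2, 1, 0, 0, 0, 1, 0, 0, 0, 3, 2, 1, 0, 0, 0, 0, 0, 0, 0, 0]

Z[0]=28
i=1: i≥r, start 0; Z[1]=4 scan→box=[1,5)
i=2: min(r-i=3, Z[1]=4)=3; Z[2]=3
i=3: min(r-i=2, Z[2]=3)=2; Z[3]=2
i=4: min(r-i=1, Z[3]=2)=1; Z[4]=1
i=5: i≥r, start 0; Z[5]=0
i=6: i≥r, start 0; Z[6]=4 scan→box=[6,10)
i=7: min(r-i=3, Z[1]=4)=3; Z[7]=3
i=8: min(r-i=2, Z[2]=3)=2; Z[8]=2
i=9: min(r-i=1, Z[3]=2)=1; Z[9]=1
i=10: i≥r, start 0; Z[10]=0
i=11: i≥r, start 0; Z[11]=0
i=12: i≥r, start 0; Z[12]=0
i=13: i≥r, start 0; Z[13]=1 scan→box=[13,14)
i=14: i≥r, start 0; Z[14]=0
i=15: i≥r, start 0; Z[15]=0
i=16: i≥r, start 0; Z[16]=0
i=17: i≥r, start 0; Z[17]=3 scan→box=[17,20)
i=18: min(r-i=2, Z[1]=4)=2; Z[18]=2
i=19: min(r-i=1, Z[2]=3)=1; Z[19]=1
i=20: i≥r, start 0; Z[20]=0
i=21: i≥r, start 0; Z[21]=0
i=22: i≥r, start 0; Z[22]=0
i=23: i≥r, start 0; Z[23]=0
i=24: i≥r, start 0; Z[24]=0
i=25: i≥r, start 0; Z[25]=0
i=26: i≥r, start 0; Z[26]=0
i=27: i≥r, start 0; Z[27]=0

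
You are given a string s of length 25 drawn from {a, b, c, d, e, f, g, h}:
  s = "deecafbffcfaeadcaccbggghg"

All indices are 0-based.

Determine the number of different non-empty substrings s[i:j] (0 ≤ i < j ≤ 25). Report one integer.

sorted suffixes:
  #0 SA[0]=16  'accbggghg'
  #1 SA[1]=13  'adcaccbggghg'
  #2 SA[2]=11  'aeadcaccbggghg'
  #3 SA[3]=4  'afbffcfaeadcaccbggghg'
  #4 SA[4]=6  'bffcfaeadcaccbggghg'
  #5 SA[5]=19  'bggghg'
  #6 SA[6]=15  'caccbggghg'
  #7 SA[7]=3  'cafbffcfaeadcaccbggghg'
  #8 SA[8]=18  'cbggghg'
  #9 SA[9]=17  'ccbggghg'
  #10 SA[10]=9  'cfaeadcaccbggghg'
  #11 SA[11]=14  'dcaccbggghg'
  #12 SA[12]=0  'deecafbffcfaeadcaccbggghg'
  #13 SA[13]=12  'eadcaccbggghg'
  #14 SA[14]=2  'ecafbffcfaeadcaccbggghg'
  #15 SA[15]=1  'eecafbffcfaeadcaccbggghg'
  #16 SA[16]=10  'faeadcaccbggghg'
  #17 SA[17]=5  'fbffcfaeadcaccbggghg'
  #18 SA[18]=8  'fcfaeadcaccbggghg'
  #19 SA[19]=7  'ffcfaeadcaccbggghg'
  #20 SA[20]=24  'g'
  #21 SA[21]=20  'ggghg'
  #22 SA[22]=21  'gghg'
  #23 SA[23]=22  'ghg'
  #24 SA[24]=23  'hg'

SA = [16, 13, 11, 4, 6, 19, 15, 3, 18, 17, 9, 14, 0, 12, 2, 1, 10, 5, 8, 7, 24, 20, 21, 22, 23]
rank  pair      lcp
   1  s[16:],s[13:]  1  'a'
   2  s[13:],s[11:]  1  'a'
   3  s[11:],s[4:]  1  'a'
   4  s[4:],s[6:]  0  ''
   5  s[6:],s[19:]  1  'b'
   6  s[19:],s[15:]  0  ''
   7  s[15:],s[3:]  2  'ca'
   8  s[3:],s[18:]  1  'c'
   9  s[18:],s[17:]  1  'c'
  10  s[17:],s[9:]  1  'c'
  11  s[9:],s[14:]  0  ''
  12  s[14:],s[0:]  1  'd'
  13  s[0:],s[12:]  0  ''
  14  s[12:],s[2:]  1  'e'
  15  s[2:],s[1:]  1  'e'
  16  s[1:],s[10:]  0  ''
  17  s[10:],s[5:]  1  'f'
  18  s[5:],s[8:]  1  'f'
  19  s[8:],s[7:]  1  'f'
  20  s[7:],s[24:]  0  ''
  21  s[24:],s[20:]  1  'g'
  22  s[20:],s[21:]  2  'gg'
  23  s[21:],s[22:]  1  'g'
  24  s[22:],s[23:]  0  ''

n(n+1)/2 = 25·26/2 = 325
Σ LCP = 0 + 1 + 1 + 1 + 0 + 1 + 0 + 2 + 1 + 1 + 1 + 0 + 1 + 0 + 1 + 1 + 0 + 1 + 1 + 1 + 0 + 1 + 2 + 1 + 0 = 19
distinct = 325 − 19 = 306

306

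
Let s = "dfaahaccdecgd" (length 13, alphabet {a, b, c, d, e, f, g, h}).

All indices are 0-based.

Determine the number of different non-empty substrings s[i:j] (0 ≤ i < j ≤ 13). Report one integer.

rank→(start, suffix):
  0 → (2, 'aahaccdecgd')
  1 → (5, 'accdecgd')
  2 → (3, 'ahaccdecgd')
  3 → (6, 'ccdecgd')
  4 → (7, 'cdecgd')
  5 → (10, 'cgd')
  6 → (12, 'd')
  7 → (8, 'decgd')
  8 → (0, 'dfaahaccdecgd')
  9 → (9, 'ecgd')
  10 → (1, 'faahaccdecgd')
  11 → (11, 'gd')
  12 → (4, 'haccdecgd')

SA = [2, 5, 3, 6, 7, 10, 12, 8, 0, 9, 1, 11, 4]
rank  pair      lcp
   1  s[2:],s[5:]  1  'a'
   2  s[5:],s[3:]  1  'a'
   3  s[3:],s[6:]  0  ''
   4  s[6:],s[7:]  1  'c'
   5  s[7:],s[10:]  1  'c'
   6  s[10:],s[12:]  0  ''
   7  s[12:],s[8:]  1  'd'
   8  s[8:],s[0:]  1  'd'
   9  s[0:],s[9:]  0  ''
  10  s[9:],s[1:]  0  ''
  11  s[1:],s[11:]  0  ''
  12  s[11:],s[4:]  0  ''

n(n+1)/2 = 13·14/2 = 91
Σ LCP = 0 + 1 + 1 + 0 + 1 + 1 + 0 + 1 + 1 + 0 + 0 + 0 + 0 = 6
distinct = 91 − 6 = 85

85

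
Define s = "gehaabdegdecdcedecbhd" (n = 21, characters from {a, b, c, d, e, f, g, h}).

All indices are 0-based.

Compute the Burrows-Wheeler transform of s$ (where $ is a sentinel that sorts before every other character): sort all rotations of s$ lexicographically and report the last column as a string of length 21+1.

rank  rotation                last
    0  $gehaabdegdecdcedecbhd  d
    1  aabdegdecdcedecbhd$geh  h
    2  abdegdecdcedecbhd$geha  a
    3  bdegdecdcedecbhd$gehaa  a
    4  bhd$gehaabdegdecdcedec  c
    5  cbhd$gehaabdegdecdcede  e
    6  cdcedecbhd$gehaabdegde  e
    7  cedecbhd$gehaabdegdecd  d
    8  d$gehaabdegdecdcedecbh  h
    9  dcedecbhd$gehaabdegdec  c
   10  decbhd$gehaabdegdecdce  e
   11  decdcedecbhd$gehaabdeg  g
   12  degdecdcedecbhd$gehaab  b
   13  ecbhd$gehaabdegdecdced  d
   14  ecdcedecbhd$gehaabdegd  d
   15  edecbhd$gehaabdegdecdc  c
   16  egdecdcedecbhd$gehaabd  d
   17  ehaabdegdecdcedecbhd$g  g
   18  gdecdcedecbhd$gehaabde  e
   19  gehaabdegdecdcedecbhd$  $
   20  haabdegdecdcedecbhd$ge  e
   21  hd$gehaabdegdecdcedecb  b

dhaaceedhcegbddcdge$eb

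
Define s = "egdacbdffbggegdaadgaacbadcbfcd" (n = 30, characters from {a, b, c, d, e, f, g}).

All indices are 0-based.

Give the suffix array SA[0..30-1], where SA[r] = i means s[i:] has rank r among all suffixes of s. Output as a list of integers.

sorted suffixes:
  #0 SA[0]=19  'aacbadcbfcd'
  #1 SA[1]=15  'aadgaacbadcbfcd'
  #2 SA[2]=20  'acbadcbfcd'
  #3 SA[3]=3  'acbdffbggegdaadgaacbadcbfcd'
  #4 SA[4]=23  'adcbfcd'
  #5 SA[5]=16  'adgaacbadcbfcd'
  #6 SA[6]=22  'badcbfcd'
  #7 SA[7]=5  'bdffbggegdaadgaacbadcbfcd'
  #8 SA[8]=26  'bfcd'
  #9 SA[9]=9  'bggegdaadgaacbadcbfcd'
  #10 SA[10]=21  'cbadcbfcd'
  #11 SA[11]=4  'cbdffbggegdaadgaacbadcbfcd'
  #12 SA[12]=25  'cbfcd'
  #13 SA[13]=28  'cd'
  #14 SA[14]=29  'd'
  #15 SA[15]=14  'daadgaacbadcbfcd'
  #16 SA[16]=2  'dacbdffbggegdaadgaacbadcbfcd'
  #17 SA[17]=24  'dcbfcd'
  #18 SA[18]=6  'dffbggegdaadgaacbadcbfcd'
  #19 SA[19]=17  'dgaacbadcbfcd'
  #20 SA[20]=12  'egdaadgaacbadcbfcd'
  #21 SA[21]=0  'egdacbdffbggegdaadgaacbadcbfcd'
  #22 SA[22]=8  'fbggegdaadgaacbadcbfcd'
  #23 SA[23]=27  'fcd'
  #24 SA[24]=7  'ffbggegdaadgaacbadcbfcd'
  #25 SA[25]=18  'gaacbadcbfcd'
  #26 SA[26]=13  'gdaadgaacbadcbfcd'
  #27 SA[27]=1  'gdacbdffbggegdaadgaacbadcbfcd'
  #28 SA[28]=11  'gegdaadgaacbadcbfcd'
  #29 SA[29]=10  'ggegdaadgaacbadcbfcd'

[19, 15, 20, 3, 23, 16, 22, 5, 26, 9, 21, 4, 25, 28, 29, 14, 2, 24, 6, 17, 12, 0, 8, 27, 7, 18, 13, 1, 11, 10]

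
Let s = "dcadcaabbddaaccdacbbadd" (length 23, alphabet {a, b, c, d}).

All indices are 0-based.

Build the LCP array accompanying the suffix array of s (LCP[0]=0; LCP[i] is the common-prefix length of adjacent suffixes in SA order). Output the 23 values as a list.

rank→(start, suffix):
  0 → (5, 'aabbddaaccdacbbadd')
  1 → (11, 'aaccdacbbadd')
  2 → (6, 'abbddaaccdacbbadd')
  3 → (16, 'acbbadd')
  4 → (12, 'accdacbbadd')
  5 → (2, 'adcaabbddaaccdacbbadd')
  6 → (20, 'add')
  7 → (19, 'badd')
  8 → (18, 'bbadd')
  9 → (7, 'bbddaaccdacbbadd')
  10 → (8, 'bddaaccdacbbadd')
  11 → (4, 'caabbddaaccdacbbadd')
  12 → (1, 'cadcaabbddaaccdacbbadd')
  13 → (17, 'cbbadd')
  14 → (13, 'ccdacbbadd')
  15 → (14, 'cdacbbadd')
  16 → (22, 'd')
  17 → (10, 'daaccdacbbadd')
  18 → (15, 'dacbbadd')
  19 → (3, 'dcaabbddaaccdacbbadd')
  20 → (0, 'dcadcaabbddaaccdacbbadd')
  21 → (21, 'dd')
  22 → (9, 'ddaaccdacbbadd')

SA = [5, 11, 6, 16, 12, 2, 20, 19, 18, 7, 8, 4, 1, 17, 13, 14, 22, 10, 15, 3, 0, 21, 9]
rank  pair      lcp
   1  s[5:],s[11:]  2  'aa'
   2  s[11:],s[6:]  1  'a'
   3  s[6:],s[16:]  1  'a'
   4  s[16:],s[12:]  2  'ac'
   5  s[12:],s[2:]  1  'a'
   6  s[2:],s[20:]  2  'ad'
   7  s[20:],s[19:]  0  ''
   8  s[19:],s[18:]  1  'b'
   9  s[18:],s[7:]  2  'bb'
  10  s[7:],s[8:]  1  'b'
  11  s[8:],s[4:]  0  ''
  12  s[4:],s[1:]  2  'ca'
  13  s[1:],s[17:]  1  'c'
  14  s[17:],s[13:]  1  'c'
  15  s[13:],s[14:]  1  'c'
  16  s[14:],s[22:]  0  ''
  17  s[22:],s[10:]  1  'd'
  18  s[10:],s[15:]  2  'da'
  19  s[15:],s[3:]  1  'd'
  20  s[3:],s[0:]  3  'dca'
  21  s[0:],s[21:]  1  'd'
  22  s[21:],s[9:]  2  'dd'

[0, 2, 1, 1, 2, 1, 2, 0, 1, 2, 1, 0, 2, 1, 1, 1, 0, 1, 2, 1, 3, 1, 2]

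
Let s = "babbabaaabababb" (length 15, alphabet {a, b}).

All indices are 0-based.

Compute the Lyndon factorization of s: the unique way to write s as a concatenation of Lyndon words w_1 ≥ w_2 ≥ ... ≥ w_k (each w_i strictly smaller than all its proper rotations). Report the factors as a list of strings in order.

emit factor 1: 'b' (i=0, period=1)
emit factor 2: 'abb' (i=1, period=3)
emit factor 3: 'ab' (i=4, period=2)
emit factor 4: 'aaabababb' (i=6, period=9)

["b", "abb", "ab", "aaabababb"]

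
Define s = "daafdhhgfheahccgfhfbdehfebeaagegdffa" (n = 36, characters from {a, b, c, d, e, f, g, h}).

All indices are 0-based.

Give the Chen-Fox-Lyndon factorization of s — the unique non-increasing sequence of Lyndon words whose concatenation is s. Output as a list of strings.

emit factor 1: 'd' (i=0, period=1)
emit factor 2: 'aafdhhgfheahccgfhfbdehfebeaagegdff' (i=1, period=34)
emit factor 3: 'a' (i=35, period=1)

["d", "aafdhhgfheahccgfhfbdehfebeaagegdff", "a"]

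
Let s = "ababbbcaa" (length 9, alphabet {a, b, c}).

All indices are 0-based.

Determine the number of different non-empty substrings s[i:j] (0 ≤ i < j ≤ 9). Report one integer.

rank→(start, suffix):
  0 → (8, 'a')
  1 → (7, 'aa')
  2 → (0, 'ababbbcaa')
  3 → (2, 'abbbcaa')
  4 → (1, 'babbbcaa')
  5 → (3, 'bbbcaa')
  6 → (4, 'bbcaa')
  7 → (5, 'bcaa')
  8 → (6, 'caa')

SA = [8, 7, 0, 2, 1, 3, 4, 5, 6]
rank  pair      lcp
   1  s[8:],s[7:]  1  'a'
   2  s[7:],s[0:]  1  'a'
   3  s[0:],s[2:]  2  'ab'
   4  s[2:],s[1:]  0  ''
   5  s[1:],s[3:]  1  'b'
   6  s[3:],s[4:]  2  'bb'
   7  s[4:],s[5:]  1  'b'
   8  s[5:],s[6:]  0  ''

n(n+1)/2 = 9·10/2 = 45
Σ LCP = 0 + 1 + 1 + 2 + 0 + 1 + 2 + 1 + 0 = 8
distinct = 45 − 8 = 37

37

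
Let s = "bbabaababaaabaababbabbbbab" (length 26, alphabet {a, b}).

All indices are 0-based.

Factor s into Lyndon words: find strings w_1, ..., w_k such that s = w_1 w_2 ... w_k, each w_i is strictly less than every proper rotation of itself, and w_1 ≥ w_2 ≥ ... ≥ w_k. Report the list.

emit factor 1: 'b' (i=0, period=1)
emit factor 2: 'b' (i=1, period=1)
emit factor 3: 'ab' (i=2, period=2)
emit factor 4: 'aabab' (i=4, period=5)
emit factor 5: 'aaabaababbabbbbab' (i=9, period=17)

["b", "b", "ab", "aabab", "aaabaababbabbbbab"]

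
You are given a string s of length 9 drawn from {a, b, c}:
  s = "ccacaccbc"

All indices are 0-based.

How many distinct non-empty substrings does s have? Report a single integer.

rank | idx | suffix
   0 |   2 | acaccbc
   1 |   4 | accbc
   2 |   7 | bc
   3 |   8 | c
   4 |   1 | cacaccbc
   5 |   3 | caccbc
   6 |   6 | cbc
   7 |   0 | ccacaccbc
   8 |   5 | ccbc

SA = [2, 4, 7, 8, 1, 3, 6, 0, 5]
i: (SA[i-1],SA[i]) lcp shared
  1: (2,4) 2 'ac'
  2: (4,7) 0 ''
  3: (7,8) 0 ''
  4: (8,1) 1 'c'
  5: (1,3) 3 'cac'
  6: (3,6) 1 'c'
  7: (6,0) 1 'c'
  8: (0,5) 2 'cc'

n(n+1)/2 = 9·10/2 = 45
Σ LCP = 0 + 2 + 0 + 0 + 1 + 3 + 1 + 1 + 2 = 10
distinct = 45 − 10 = 35

35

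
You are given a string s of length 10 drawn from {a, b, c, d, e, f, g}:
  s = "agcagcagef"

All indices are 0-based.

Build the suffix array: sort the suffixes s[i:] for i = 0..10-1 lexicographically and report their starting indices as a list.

sorted suffixes:
  #0 SA[0]=0  'agcagcagef'
  #1 SA[1]=3  'agcagef'
  #2 SA[2]=6  'agef'
  #3 SA[3]=2  'cagcagef'
  #4 SA[4]=5  'cagef'
  #5 SA[5]=8  'ef'
  #6 SA[6]=9  'f'
  #7 SA[7]=1  'gcagcagef'
  #8 SA[8]=4  'gcagef'
  #9 SA[9]=7  'gef'

[0, 3, 6, 2, 5, 8, 9, 1, 4, 7]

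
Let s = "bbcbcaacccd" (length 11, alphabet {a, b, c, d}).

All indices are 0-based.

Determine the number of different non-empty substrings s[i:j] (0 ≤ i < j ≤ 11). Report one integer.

sorted suffixes:
  #0 SA[0]=5  'aacccd'
  #1 SA[1]=6  'acccd'
  #2 SA[2]=0  'bbcbcaacccd'
  #3 SA[3]=3  'bcaacccd'
  #4 SA[4]=1  'bcbcaacccd'
  #5 SA[5]=4  'caacccd'
  #6 SA[6]=2  'cbcaacccd'
  #7 SA[7]=7  'cccd'
  #8 SA[8]=8  'ccd'
  #9 SA[9]=9  'cd'
  #10 SA[10]=10  'd'

SA = [5, 6, 0, 3, 1, 4, 2, 7, 8, 9, 10]
i: (SA[i-1],SA[i]) lcp shared
  1: (5,6) 1 'a'
  2: (6,0) 0 ''
  3: (0,3) 1 'b'
  4: (3,1) 2 'bc'
  5: (1,4) 0 ''
  6: (4,2) 1 'c'
  7: (2,7) 1 'c'
  8: (7,8) 2 'cc'
  9: (8,9) 1 'c'
  10: (9,10) 0 ''

n(n+1)/2 = 11·12/2 = 66
Σ LCP = 0 + 1 + 0 + 1 + 2 + 0 + 1 + 1 + 2 + 1 + 0 = 9
distinct = 66 − 9 = 57

57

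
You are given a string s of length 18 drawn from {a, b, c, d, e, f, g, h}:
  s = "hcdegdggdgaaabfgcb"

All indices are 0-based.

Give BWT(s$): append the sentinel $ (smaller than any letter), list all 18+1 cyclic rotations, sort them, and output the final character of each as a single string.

bgaacaghcggdbdfged$

rank  rotation             last
    0  $hcdegdggdgaaabfgcb  b
    1  aaabfgcb$hcdegdggdg  g
    2  aabfgcb$hcdegdggdga  a
    3  abfgcb$hcdegdggdgaa  a
    4  b$hcdegdggdgaaabfgc  c
    5  bfgcb$hcdegdggdgaaa  a
    6  cb$hcdegdggdgaaabfg  g
    7  cdegdggdgaaabfgcb$h  h
    8  degdggdgaaabfgcb$hc  c
    9  dgaaabfgcb$hcdegdgg  g
   10  dggdgaaabfgcb$hcdeg  g
   11  egdggdgaaabfgcb$hcd  d
   12  fgcb$hcdegdggdgaaab  b
   13  gaaabfgcb$hcdegdggd  d
   14  gcb$hcdegdggdgaaabf  f
   15  gdgaaabfgcb$hcdegdg  g
   16  gdggdgaaabfgcb$hcde  e
   17  ggdgaaabfgcb$hcdegd  d
   18  hcdegdggdgaaabfgcb$  $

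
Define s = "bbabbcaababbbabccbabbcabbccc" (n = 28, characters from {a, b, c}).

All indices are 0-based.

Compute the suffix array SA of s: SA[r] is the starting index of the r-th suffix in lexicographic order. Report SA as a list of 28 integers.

sorted suffixes:
  #0 SA[0]=6  'aababbbabccbabbcabbccc'
  #1 SA[1]=7  'ababbbabccbabbcabbccc'
  #2 SA[2]=9  'abbbabccbabbcabbccc'
  #3 SA[3]=2  'abbcaababbbabccbabbcabbccc'
  #4 SA[4]=18  'abbcabbccc'
  #5 SA[5]=22  'abbccc'
  #6 SA[6]=13  'abccbabbcabbccc'
  #7 SA[7]=8  'babbbabccbabbcabbccc'
  #8 SA[8]=1  'babbcaababbbabccbabbcabbccc'
  #9 SA[9]=17  'babbcabbccc'
  #10 SA[10]=12  'babccbabbcabbccc'
  #11 SA[11]=0  'bbabbcaababbbabccbabbcabbccc'
  #12 SA[12]=11  'bbabccbabbcabbccc'
  #13 SA[13]=10  'bbbabccbabbcabbccc'
  #14 SA[14]=3  'bbcaababbbabccbabbcabbccc'
  #15 SA[15]=19  'bbcabbccc'
  #16 SA[16]=23  'bbccc'
  #17 SA[17]=4  'bcaababbbabccbabbcabbccc'
  #18 SA[18]=20  'bcabbccc'
  #19 SA[19]=14  'bccbabbcabbccc'
  #20 SA[20]=24  'bccc'
  #21 SA[21]=27  'c'
  #22 SA[22]=5  'caababbbabccbabbcabbccc'
  #23 SA[23]=21  'cabbccc'
  #24 SA[24]=16  'cbabbcabbccc'
  #25 SA[25]=26  'cc'
  #26 SA[26]=15  'ccbabbcabbccc'
  #27 SA[27]=25  'ccc'

[6, 7, 9, 2, 18, 22, 13, 8, 1, 17, 12, 0, 11, 10, 3, 19, 23, 4, 20, 14, 24, 27, 5, 21, 16, 26, 15, 25]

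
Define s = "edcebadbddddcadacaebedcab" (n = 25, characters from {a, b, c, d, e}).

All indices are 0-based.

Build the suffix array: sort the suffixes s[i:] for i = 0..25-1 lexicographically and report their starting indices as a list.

[23, 15, 13, 5, 17, 24, 4, 7, 19, 22, 12, 16, 2, 14, 6, 21, 11, 1, 10, 9, 8, 3, 18, 20, 0]

rank | idx | suffix
   0 |  23 | ab
   1 |  15 | acaebedcab
   2 |  13 | adacaebedcab
   3 |   5 | adbddddcadacaebedcab
   4 |  17 | aebedcab
   5 |  24 | b
   6 |   4 | badbddddcadacaebedcab
   7 |   7 | bddddcadacaebedcab
   8 |  19 | bedcab
   9 |  22 | cab
  10 |  12 | cadacaebedcab
  11 |  16 | caebedcab
  12 |   2 | cebadbddddcadacaebedcab
  13 |  14 | dacaebedcab
  14 |   6 | dbddddcadacaebedcab
  15 |  21 | dcab
  16 |  11 | dcadacaebedcab
  17 |   1 | dcebadbddddcadacaebedcab
  18 |  10 | ddcadacaebedcab
  19 |   9 | dddcadacaebedcab
  20 |   8 | ddddcadacaebedcab
  21 |   3 | ebadbddddcadacaebedcab
  22 |  18 | ebedcab
  23 |  20 | edcab
  24 |   0 | edcebadbddddcadacaebedcab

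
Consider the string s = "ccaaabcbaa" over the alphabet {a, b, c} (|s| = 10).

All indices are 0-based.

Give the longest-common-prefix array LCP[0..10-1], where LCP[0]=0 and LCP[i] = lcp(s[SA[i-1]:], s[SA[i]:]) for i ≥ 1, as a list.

[0, 1, 2, 2, 1, 0, 1, 0, 1, 1]

rank→(start, suffix):
  0 → (9, 'a')
  1 → (8, 'aa')
  2 → (2, 'aaabcbaa')
  3 → (3, 'aabcbaa')
  4 → (4, 'abcbaa')
  5 → (7, 'baa')
  6 → (5, 'bcbaa')
  7 → (1, 'caaabcbaa')
  8 → (6, 'cbaa')
  9 → (0, 'ccaaabcbaa')

SA = [9, 8, 2, 3, 4, 7, 5, 1, 6, 0]
rank  pair      lcp
   1  s[9:],s[8:]  1  'a'
   2  s[8:],s[2:]  2  'aa'
   3  s[2:],s[3:]  2  'aa'
   4  s[3:],s[4:]  1  'a'
   5  s[4:],s[7:]  0  ''
   6  s[7:],s[5:]  1  'b'
   7  s[5:],s[1:]  0  ''
   8  s[1:],s[6:]  1  'c'
   9  s[6:],s[0:]  1  'c'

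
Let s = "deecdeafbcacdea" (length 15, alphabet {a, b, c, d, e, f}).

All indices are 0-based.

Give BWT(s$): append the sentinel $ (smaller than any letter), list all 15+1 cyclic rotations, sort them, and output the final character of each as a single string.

aecefbaecc$ddeda

rank  rotation          last
    0  $deecdeafbcacdea  a
    1  a$deecdeafbcacde  e
    2  acdea$deecdeafbc  c
    3  afbcacdea$deecde  e
    4  bcacdea$deecdeaf  f
    5  cacdea$deecdeafb  b
    6  cdea$deecdeafbca  a
    7  cdeafbcacdea$dee  e
    8  dea$deecdeafbcac  c
    9  deafbcacdea$deec  c
   10  deecdeafbcacdea$  $
   11  ea$deecdeafbcacd  d
   12  eafbcacdea$deecd  d
   13  ecdeafbcacdea$de  e
   14  eecdeafbcacdea$d  d
   15  fbcacdea$deecdea  a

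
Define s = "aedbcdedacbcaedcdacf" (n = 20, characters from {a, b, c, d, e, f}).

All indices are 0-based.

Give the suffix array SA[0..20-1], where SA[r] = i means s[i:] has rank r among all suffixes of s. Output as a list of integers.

[8, 17, 0, 12, 10, 3, 11, 9, 15, 4, 18, 7, 16, 2, 14, 5, 6, 1, 13, 19]

rank→(start, suffix):
  0 → (8, 'acbcaedcdacf')
  1 → (17, 'acf')
  2 → (0, 'aedbcdedacbcaedcdacf')
  3 → (12, 'aedcdacf')
  4 → (10, 'bcaedcdacf')
  5 → (3, 'bcdedacbcaedcdacf')
  6 → (11, 'caedcdacf')
  7 → (9, 'cbcaedcdacf')
  8 → (15, 'cdacf')
  9 → (4, 'cdedacbcaedcdacf')
  10 → (18, 'cf')
  11 → (7, 'dacbcaedcdacf')
  12 → (16, 'dacf')
  13 → (2, 'dbcdedacbcaedcdacf')
  14 → (14, 'dcdacf')
  15 → (5, 'dedacbcaedcdacf')
  16 → (6, 'edacbcaedcdacf')
  17 → (1, 'edbcdedacbcaedcdacf')
  18 → (13, 'edcdacf')
  19 → (19, 'f')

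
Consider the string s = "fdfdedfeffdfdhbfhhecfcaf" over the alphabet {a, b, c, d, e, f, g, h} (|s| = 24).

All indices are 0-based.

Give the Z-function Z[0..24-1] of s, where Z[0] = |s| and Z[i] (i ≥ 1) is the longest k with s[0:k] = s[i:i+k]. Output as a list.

Z[0]=24
i=1: i≥r, start 0; Z[1]=0
i=2: i≥r, start 0; Z[2]=2 grow→box=[2,4)
i=3: min(r-i=1, Z[1]=0)=0; Z[3]=0
i=4: i≥r, start 0; Z[4]=0
i=5: i≥r, start 0; Z[5]=0
i=6: i≥r, start 0; Z[6]=1 grow→box=[6,7)
i=7: i≥r, start 0; Z[7]=0
i=8: i≥r, start 0; Z[8]=1 grow→box=[8,9)
i=9: i≥r, start 0; Z[9]=4 grow→box=[9,13)
i=10: min(r-i=3, Z[1]=0)=0; Z[10]=0
i=11: min(r-i=2, Z[2]=2)=2; Z[11]=2
i=12: min(r-i=1, Z[3]=0)=0; Z[12]=0
i=13: i≥r, start 0; Z[13]=0
i=14: i≥r, start 0; Z[14]=0
i=15: i≥r, start 0; Z[15]=1 grow→box=[15,16)
i=16: i≥r, start 0; Z[16]=0
i=17: i≥r, start 0; Z[17]=0
i=18: i≥r, start 0; Z[18]=0
i=19: i≥r, start 0; Z[19]=0
i=20: i≥r, start 0; Z[20]=1 grow→box=[20,21)
i=21: i≥r, start 0; Z[21]=0
i=22: i≥r, start 0; Z[22]=0
i=23: i≥r, start 0; Z[23]=1 grow→box=[23,24)

[24, 0, 2, 0, 0, 0, 1, 0, 1, 4, 0, 2, 0, 0, 0, 1, 0, 0, 0, 0, 1, 0, 0, 1]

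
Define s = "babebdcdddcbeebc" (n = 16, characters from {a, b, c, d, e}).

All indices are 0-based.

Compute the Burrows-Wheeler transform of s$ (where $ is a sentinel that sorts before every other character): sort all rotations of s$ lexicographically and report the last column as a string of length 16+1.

rank  rotation           last
    0  $babebdcdddcbeebc  c
    1  abebdcdddcbeebc$b  b
    2  babebdcdddcbeebc$  $
    3  bc$babebdcdddcbee  e
    4  bdcdddcbeebc$babe  e
    5  bebdcdddcbeebc$ba  a
    6  beebc$babebdcdddc  c
    7  c$babebdcdddcbeeb  b
    8  cbeebc$babebdcddd  d
    9  cdddcbeebc$babebd  d
   10  dcbeebc$babebdcdd  d
   11  dcdddcbeebc$babeb  b
   12  ddcbeebc$babebdcd  d
   13  dddcbeebc$babebdc  c
   14  ebc$babebdcdddcbe  e
   15  ebdcdddcbeebc$bab  b
   16  eebc$babebdcdddcb  b

cb$eeacbdddbdcebb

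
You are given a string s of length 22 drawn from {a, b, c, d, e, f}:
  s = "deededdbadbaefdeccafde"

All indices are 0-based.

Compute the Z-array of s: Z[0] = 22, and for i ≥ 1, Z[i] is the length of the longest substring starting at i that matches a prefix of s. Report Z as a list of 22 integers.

Z[0]=22
i=1: outside box; Z[1]=0
i=2: outside box; Z[2]=0
i=3: outside box; Z[3]=2 grow→box=[3,5)
i=4: min(r-i=1, Z[1]=0)=0; Z[4]=0
i=5: outside box; Z[5]=1 grow→box=[5,6)
i=6: outside box; Z[6]=1 grow→box=[6,7)
i=7: outside box; Z[7]=0
i=8: outside box; Z[8]=0
i=9: outside box; Z[9]=1 grow→box=[9,10)
i=10: outside box; Z[10]=0
i=11: outside box; Z[11]=0
i=12: outside box; Z[12]=0
i=13: outside box; Z[13]=0
i=14: outside box; Z[14]=2 grow→box=[14,16)
i=15: min(r-i=1, Z[1]=0)=0; Z[15]=0
i=16: outside box; Z[16]=0
i=17: outside box; Z[17]=0
i=18: outside box; Z[18]=0
i=19: outside box; Z[19]=0
i=20: outside box; Z[20]=2 grow→box=[20,22)
i=21: min(r-i=1, Z[1]=0)=0; Z[21]=0

[22, 0, 0, 2, 0, 1, 1, 0, 0, 1, 0, 0, 0, 0, 2, 0, 0, 0, 0, 0, 2, 0]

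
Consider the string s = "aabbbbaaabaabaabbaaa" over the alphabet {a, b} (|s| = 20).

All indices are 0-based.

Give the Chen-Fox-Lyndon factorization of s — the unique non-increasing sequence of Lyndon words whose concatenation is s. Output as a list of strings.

emit factor 1: 'aabbbb' (i=0, period=6)
emit factor 2: 'aaabaabaabb' (i=6, period=11)
emit factor 3: 'a' (i=17, period=1)
emit factor 4: 'a' (i=18, period=1)
emit factor 5: 'a' (i=19, period=1)

["aabbbb", "aaabaabaabb", "a", "a", "a"]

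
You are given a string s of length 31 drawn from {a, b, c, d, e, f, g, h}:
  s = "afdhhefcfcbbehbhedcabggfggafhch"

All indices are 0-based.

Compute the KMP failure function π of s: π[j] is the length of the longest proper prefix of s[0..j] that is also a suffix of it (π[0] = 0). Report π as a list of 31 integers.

π[0] = 0
j=1 s[j]='f': π[1]=0 (border '')
j=2 s[j]='d': π[2]=0 (border '')
j=3 s[j]='h': π[3]=0 (border '')
j=4 s[j]='h': π[4]=0 (border '')
j=5 s[j]='e': π[5]=0 (border '')
j=6 s[j]='f': π[6]=0 (border '')
j=7 s[j]='c': π[7]=0 (border '')
j=8 s[j]='f': π[8]=0 (border '')
j=9 s[j]='c': π[9]=0 (border '')
j=10 s[j]='b': π[10]=0 (border '')
j=11 s[j]='b': π[11]=0 (border '')
j=12 s[j]='e': π[12]=0 (border '')
j=13 s[j]='h': π[13]=0 (border '')
j=14 s[j]='b': π[14]=0 (border '')
j=15 s[j]='h': π[15]=0 (border '')
j=16 s[j]='e': π[16]=0 (border '')
j=17 s[j]='d': π[17]=0 (border '')
j=18 s[j]='c': π[18]=0 (border '')
j=19 s[j]='a': π[19]=1 (border 'a')
j=20 s[j]='b': k: 1→0; π[20]=0 (border '')
j=21 s[j]='g': π[21]=0 (border '')
j=22 s[j]='g': π[22]=0 (border '')
j=23 s[j]='f': π[23]=0 (border '')
j=24 s[j]='g': π[24]=0 (border '')
j=25 s[j]='g': π[25]=0 (border '')
j=26 s[j]='a': π[26]=1 (border 'a')
j=27 s[j]='f': π[27]=2 (border 'af')
j=28 s[j]='h': k: 2→0; π[28]=0 (border '')
j=29 s[j]='c': π[29]=0 (border '')
j=30 s[j]='h': π[30]=0 (border '')

[0, 0, 0, 0, 0, 0, 0, 0, 0, 0, 0, 0, 0, 0, 0, 0, 0, 0, 0, 1, 0, 0, 0, 0, 0, 0, 1, 2, 0, 0, 0]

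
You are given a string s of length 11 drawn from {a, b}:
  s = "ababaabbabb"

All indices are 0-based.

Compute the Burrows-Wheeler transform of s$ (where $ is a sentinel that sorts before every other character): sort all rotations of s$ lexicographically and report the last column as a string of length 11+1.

bbb$babaabaa

rank  rotation      last
    0  $ababaabbabb  b
    1  aabbabb$abab  b
    2  abaabbabb$ab  b
    3  ababaabbabb$  $
    4  abb$ababaabb  b
    5  abbabb$ababa  a
    6  b$ababaabbab  b
    7  baabbabb$aba  a
    8  babaabbabb$a  a
    9  babb$ababaab  b
   10  bb$ababaabba  a
   11  bbabb$ababaa  a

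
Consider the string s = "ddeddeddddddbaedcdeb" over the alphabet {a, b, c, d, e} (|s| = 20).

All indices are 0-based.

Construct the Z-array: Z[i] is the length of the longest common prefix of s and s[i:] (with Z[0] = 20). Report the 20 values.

[20, 1, 0, 5, 1, 0, 2, 2, 2, 2, 2, 1, 0, 0, 0, 1, 0, 1, 0, 0]

Z[0]=20
i=1: i≥r, start 0; Z[1]=1 extend→box=[1,2)
i=2: i≥r, start 0; Z[2]=0
i=3: i≥r, start 0; Z[3]=5 extend→box=[3,8)
i=4: min(r-i=4, Z[1]=1)=1; Z[4]=1
i=5: min(r-i=3, Z[2]=0)=0; Z[5]=0
i=6: min(r-i=2, Z[3]=5)=2; Z[6]=2
i=7: min(r-i=1, Z[4]=1)=1; Z[7]=2 extend→box=[7,9)
i=8: min(r-i=1, Z[1]=1)=1; Z[8]=2 extend→box=[8,10)
i=9: min(r-i=1, Z[1]=1)=1; Z[9]=2 extend→box=[9,11)
i=10: min(r-i=1, Z[1]=1)=1; Z[10]=2 extend→box=[10,12)
i=11: min(r-i=1, Z[1]=1)=1; Z[11]=1
i=12: i≥r, start 0; Z[12]=0
i=13: i≥r, start 0; Z[13]=0
i=14: i≥r, start 0; Z[14]=0
i=15: i≥r, start 0; Z[15]=1 extend→box=[15,16)
i=16: i≥r, start 0; Z[16]=0
i=17: i≥r, start 0; Z[17]=1 extend→box=[17,18)
i=18: i≥r, start 0; Z[18]=0
i=19: i≥r, start 0; Z[19]=0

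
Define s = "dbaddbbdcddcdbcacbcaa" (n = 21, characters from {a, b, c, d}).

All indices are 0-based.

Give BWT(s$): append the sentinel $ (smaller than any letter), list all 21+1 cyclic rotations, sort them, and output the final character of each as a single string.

aaccbddcdbbbadd$dcdbac

rank  rotation                last
    0  $dbaddbbdcddcdbcacbcaa  a
    1  a$dbaddbbdcddcdbcacbca  a
    2  aa$dbaddbbdcddcdbcacbc  c
    3  acbcaa$dbaddbbdcddcdbc  c
    4  addbbdcddcdbcacbcaa$db  b
    5  baddbbdcddcdbcacbcaa$d  d
    6  bbdcddcdbcacbcaa$dbadd  d
    7  bcaa$dbaddbbdcddcdbcac  c
    8  bcacbcaa$dbaddbbdcddcd  d
    9  bdcddcdbcacbcaa$dbaddb  b
   10  caa$dbaddbbdcddcdbcacb  b
   11  cacbcaa$dbaddbbdcddcdb  b
   12  cbcaa$dbaddbbdcddcdbca  a
   13  cdbcacbcaa$dbaddbbdcdd  d
   14  cddcdbcacbcaa$dbaddbbd  d
   15  dbaddbbdcddcdbcacbcaa$  $
   16  dbbdcddcdbcacbcaa$dbad  d
   17  dbcacbcaa$dbaddbbdcddc  c
   18  dcdbcacbcaa$dbaddbbdcd  d
   19  dcddcdbcacbcaa$dbaddbb  b
   20  ddbbdcddcdbcacbcaa$dba  a
   21  ddcdbcacbcaa$dbaddbbdc  c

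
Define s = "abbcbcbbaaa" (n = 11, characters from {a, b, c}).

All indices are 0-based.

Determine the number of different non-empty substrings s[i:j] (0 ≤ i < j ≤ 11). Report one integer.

53

rank | idx | suffix
   0 |  10 | a
   1 |   9 | aa
   2 |   8 | aaa
   3 |   0 | abbcbcbbaaa
   4 |   7 | baaa
   5 |   6 | bbaaa
   6 |   1 | bbcbcbbaaa
   7 |   4 | bcbbaaa
   8 |   2 | bcbcbbaaa
   9 |   5 | cbbaaa
  10 |   3 | cbcbbaaa

SA = [10, 9, 8, 0, 7, 6, 1, 4, 2, 5, 3]
[i] adj suffixes → lcp
  [1] 10/9 → 1 ('a')
  [2] 9/8 → 2 ('aa')
  [3] 8/0 → 1 ('a')
  [4] 0/7 → 0 ('')
  [5] 7/6 → 1 ('b')
  [6] 6/1 → 2 ('bb')
  [7] 1/4 → 1 ('b')
  [8] 4/2 → 3 ('bcb')
  [9] 2/5 → 0 ('')
  [10] 5/3 → 2 ('cb')

n(n+1)/2 = 11·12/2 = 66
Σ LCP = 0 + 1 + 2 + 1 + 0 + 1 + 2 + 1 + 3 + 0 + 2 = 13
distinct = 66 − 13 = 53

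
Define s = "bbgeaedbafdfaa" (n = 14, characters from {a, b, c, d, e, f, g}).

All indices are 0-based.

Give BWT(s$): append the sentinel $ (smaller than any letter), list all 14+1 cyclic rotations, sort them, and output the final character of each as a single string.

rank  rotation         last
    0  $bbgeaedbafdfaa  a
    1  a$bbgeaedbafdfa  a
    2  aa$bbgeaedbafdf  f
    3  aedbafdfaa$bbge  e
    4  afdfaa$bbgeaedb  b
    5  bafdfaa$bbgeaed  d
    6  bbgeaedbafdfaa$  $
    7  bgeaedbafdfaa$b  b
    8  dbafdfaa$bbgeae  e
    9  dfaa$bbgeaedbaf  f
   10  eaedbafdfaa$bbg  g
   11  edbafdfaa$bbgea  a
   12  faa$bbgeaedbafd  d
   13  fdfaa$bbgeaedba  a
   14  geaedbafdfaa$bb  b

aafebd$befgadab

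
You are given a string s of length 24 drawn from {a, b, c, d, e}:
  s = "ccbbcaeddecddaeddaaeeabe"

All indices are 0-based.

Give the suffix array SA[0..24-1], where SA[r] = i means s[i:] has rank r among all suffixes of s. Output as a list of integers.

rank→(start, suffix):
  0 → (17, 'aaeeabe')
  1 → (21, 'abe')
  2 → (13, 'aeddaaeeabe')
  3 → (5, 'aeddecddaeddaaeeabe')
  4 → (18, 'aeeabe')
  5 → (2, 'bbcaeddecddaeddaaeeabe')
  6 → (3, 'bcaeddecddaeddaaeeabe')
  7 → (22, 'be')
  8 → (4, 'caeddecddaeddaaeeabe')
  9 → (1, 'cbbcaeddecddaeddaaeeabe')
  10 → (0, 'ccbbcaeddecddaeddaaeeabe')
  11 → (10, 'cddaeddaaeeabe')
  12 → (16, 'daaeeabe')
  13 → (12, 'daeddaaeeabe')
  14 → (15, 'ddaaeeabe')
  15 → (11, 'ddaeddaaeeabe')
  16 → (7, 'ddecddaeddaaeeabe')
  17 → (8, 'decddaeddaaeeabe')
  18 → (23, 'e')
  19 → (20, 'eabe')
  20 → (9, 'ecddaeddaaeeabe')
  21 → (14, 'eddaaeeabe')
  22 → (6, 'eddecddaeddaaeeabe')
  23 → (19, 'eeabe')

[17, 21, 13, 5, 18, 2, 3, 22, 4, 1, 0, 10, 16, 12, 15, 11, 7, 8, 23, 20, 9, 14, 6, 19]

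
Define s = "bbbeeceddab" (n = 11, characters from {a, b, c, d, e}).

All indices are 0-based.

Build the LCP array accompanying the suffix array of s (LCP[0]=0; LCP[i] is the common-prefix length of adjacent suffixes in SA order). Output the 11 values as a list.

sorted suffixes:
  #0 SA[0]=9  'ab'
  #1 SA[1]=10  'b'
  #2 SA[2]=0  'bbbeeceddab'
  #3 SA[3]=1  'bbeeceddab'
  #4 SA[4]=2  'beeceddab'
  #5 SA[5]=5  'ceddab'
  #6 SA[6]=8  'dab'
  #7 SA[7]=7  'ddab'
  #8 SA[8]=4  'eceddab'
  #9 SA[9]=6  'eddab'
  #10 SA[10]=3  'eeceddab'

SA = [9, 10, 0, 1, 2, 5, 8, 7, 4, 6, 3]
i: (SA[i-1],SA[i]) lcp shared
  1: (9,10) 0 ''
  2: (10,0) 1 'b'
  3: (0,1) 2 'bb'
  4: (1,2) 1 'b'
  5: (2,5) 0 ''
  6: (5,8) 0 ''
  7: (8,7) 1 'd'
  8: (7,4) 0 ''
  9: (4,6) 1 'e'
  10: (6,3) 1 'e'

[0, 0, 1, 2, 1, 0, 0, 1, 0, 1, 1]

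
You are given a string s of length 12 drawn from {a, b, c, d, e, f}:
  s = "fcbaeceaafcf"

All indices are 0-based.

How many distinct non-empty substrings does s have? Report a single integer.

70

rank→(start, suffix):
  0 → (7, 'aafcf')
  1 → (3, 'aeceaafcf')
  2 → (8, 'afcf')
  3 → (2, 'baeceaafcf')
  4 → (1, 'cbaeceaafcf')
  5 → (5, 'ceaafcf')
  6 → (10, 'cf')
  7 → (6, 'eaafcf')
  8 → (4, 'eceaafcf')
  9 → (11, 'f')
  10 → (0, 'fcbaeceaafcf')
  11 → (9, 'fcf')

SA = [7, 3, 8, 2, 1, 5, 10, 6, 4, 11, 0, 9]
[i] adj suffixes → lcp
  [1] 7/3 → 1 ('a')
  [2] 3/8 → 1 ('a')
  [3] 8/2 → 0 ('')
  [4] 2/1 → 0 ('')
  [5] 1/5 → 1 ('c')
  [6] 5/10 → 1 ('c')
  [7] 10/6 → 0 ('')
  [8] 6/4 → 1 ('e')
  [9] 4/11 → 0 ('')
  [10] 11/0 → 1 ('f')
  [11] 0/9 → 2 ('fc')

n(n+1)/2 = 12·13/2 = 78
Σ LCP = 0 + 1 + 1 + 0 + 0 + 1 + 1 + 0 + 1 + 0 + 1 + 2 = 8
distinct = 78 − 8 = 70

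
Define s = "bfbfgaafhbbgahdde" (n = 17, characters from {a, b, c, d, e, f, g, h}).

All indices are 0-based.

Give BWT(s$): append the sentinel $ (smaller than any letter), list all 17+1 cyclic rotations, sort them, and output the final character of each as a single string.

egagh$fbhddbbafbfa

rank  rotation            last
    0  $bfbfgaafhbbgahdde  e
    1  aafhbbgahdde$bfbfg  g
    2  afhbbgahdde$bfbfga  a
    3  ahdde$bfbfgaafhbbg  g
    4  bbgahdde$bfbfgaafh  h
    5  bfbfgaafhbbgahdde$  $
    6  bfgaafhbbgahdde$bf  f
    7  bgahdde$bfbfgaafhb  b
    8  dde$bfbfgaafhbbgah  h
    9  de$bfbfgaafhbbgahd  d
   10  e$bfbfgaafhbbgahdd  d
   11  fbfgaafhbbgahdde$b  b
   12  fgaafhbbgahdde$bfb  b
   13  fhbbgahdde$bfbfgaa  a
   14  gaafhbbgahdde$bfbf  f
   15  gahdde$bfbfgaafhbb  b
   16  hbbgahdde$bfbfgaaf  f
   17  hdde$bfbfgaafhbbga  a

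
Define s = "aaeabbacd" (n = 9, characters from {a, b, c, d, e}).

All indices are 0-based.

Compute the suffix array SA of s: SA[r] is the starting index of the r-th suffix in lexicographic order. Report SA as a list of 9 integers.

rank→(start, suffix):
  0 → (0, 'aaeabbacd')
  1 → (3, 'abbacd')
  2 → (6, 'acd')
  3 → (1, 'aeabbacd')
  4 → (5, 'bacd')
  5 → (4, 'bbacd')
  6 → (7, 'cd')
  7 → (8, 'd')
  8 → (2, 'eabbacd')

[0, 3, 6, 1, 5, 4, 7, 8, 2]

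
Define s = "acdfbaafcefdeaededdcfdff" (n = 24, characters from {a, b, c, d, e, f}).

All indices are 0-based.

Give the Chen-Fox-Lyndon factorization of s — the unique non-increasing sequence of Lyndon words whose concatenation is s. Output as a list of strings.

emit factor 1: 'acdfb' (i=0, period=5)
emit factor 2: 'aafcefdeaededdcfdff' (i=5, period=19)

["acdfb", "aafcefdeaededdcfdff"]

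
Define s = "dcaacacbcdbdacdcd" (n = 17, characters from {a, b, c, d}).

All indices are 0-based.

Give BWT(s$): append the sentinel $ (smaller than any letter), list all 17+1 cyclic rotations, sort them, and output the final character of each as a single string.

dcacdcddaadbacbc$c

rank  rotation            last
    0  $dcaacacbcdbdacdcd  d
    1  aacacbcdbdacdcd$dc  c
    2  acacbcdbdacdcd$dca  a
    3  acbcdbdacdcd$dcaac  c
    4  acdcd$dcaacacbcdbd  d
    5  bcdbdacdcd$dcaacac  c
    6  bdacdcd$dcaacacbcd  d
    7  caacacbcdbdacdcd$d  d
    8  cacbcdbdacdcd$dcaa  a
    9  cbcdbdacdcd$dcaaca  a
   10  cd$dcaacacbcdbdacd  d
   11  cdbdacdcd$dcaacacb  b
   12  cdcd$dcaacacbcdbda  a
   13  d$dcaacacbcdbdacdc  c
   14  dacdcd$dcaacacbcdb  b
   15  dbdacdcd$dcaacacbc  c
   16  dcaacacbcdbdacdcd$  $
   17  dcd$dcaacacbcdbdac  c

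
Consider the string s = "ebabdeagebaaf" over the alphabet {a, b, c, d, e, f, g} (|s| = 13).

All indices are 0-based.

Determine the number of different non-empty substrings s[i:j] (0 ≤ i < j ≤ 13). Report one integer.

rank→(start, suffix):
  0 → (10, 'aaf')
  1 → (2, 'abdeagebaaf')
  2 → (11, 'af')
  3 → (6, 'agebaaf')
  4 → (9, 'baaf')
  5 → (1, 'babdeagebaaf')
  6 → (3, 'bdeagebaaf')
  7 → (4, 'deagebaaf')
  8 → (5, 'eagebaaf')
  9 → (8, 'ebaaf')
  10 → (0, 'ebabdeagebaaf')
  11 → (12, 'f')
  12 → (7, 'gebaaf')

SA = [10, 2, 11, 6, 9, 1, 3, 4, 5, 8, 0, 12, 7]
[i] adj suffixes → lcp
  [1] 10/2 → 1 ('a')
  [2] 2/11 → 1 ('a')
  [3] 11/6 → 1 ('a')
  [4] 6/9 → 0 ('')
  [5] 9/1 → 2 ('ba')
  [6] 1/3 → 1 ('b')
  [7] 3/4 → 0 ('')
  [8] 4/5 → 0 ('')
  [9] 5/8 → 1 ('e')
  [10] 8/0 → 3 ('eba')
  [11] 0/12 → 0 ('')
  [12] 12/7 → 0 ('')

n(n+1)/2 = 13·14/2 = 91
Σ LCP = 0 + 1 + 1 + 1 + 0 + 2 + 1 + 0 + 0 + 1 + 3 + 0 + 0 = 10
distinct = 91 − 10 = 81

81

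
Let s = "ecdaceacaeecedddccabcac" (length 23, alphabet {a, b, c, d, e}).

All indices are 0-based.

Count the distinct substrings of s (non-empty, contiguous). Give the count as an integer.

251

rank | idx | suffix
   0 |  18 | abcac
   1 |  21 | ac
   2 |   6 | acaeecedddccabcac
   3 |   3 | aceacaeecedddccabcac
   4 |   8 | aeecedddccabcac
   5 |  19 | bcac
   6 |  22 | c
   7 |  17 | cabcac
   8 |  20 | cac
   9 |   7 | caeecedddccabcac
  10 |  16 | ccabcac
  11 |   1 | cdaceacaeecedddccabcac
  12 |   4 | ceacaeecedddccabcac
  13 |  11 | cedddccabcac
  14 |   2 | daceacaeecedddccabcac
  15 |  15 | dccabcac
  16 |  14 | ddccabcac
  17 |  13 | dddccabcac
  18 |   5 | eacaeecedddccabcac
  19 |   0 | ecdaceacaeecedddccabcac
  20 |  10 | ecedddccabcac
  21 |  12 | edddccabcac
  22 |   9 | eecedddccabcac

SA = [18, 21, 6, 3, 8, 19, 22, 17, 20, 7, 16, 1, 4, 11, 2, 15, 14, 13, 5, 0, 10, 12, 9]
[i] adj suffixes → lcp
  [1] 18/21 → 1 ('a')
  [2] 21/6 → 2 ('ac')
  [3] 6/3 → 2 ('ac')
  [4] 3/8 → 1 ('a')
  [5] 8/19 → 0 ('')
  [6] 19/22 → 0 ('')
  [7] 22/17 → 1 ('c')
  [8] 17/20 → 2 ('ca')
  [9] 20/7 → 2 ('ca')
  [10] 7/16 → 1 ('c')
  [11] 16/1 → 1 ('c')
  [12] 1/4 → 1 ('c')
  [13] 4/11 → 2 ('ce')
  [14] 11/2 → 0 ('')
  [15] 2/15 → 1 ('d')
  [16] 15/14 → 1 ('d')
  [17] 14/13 → 2 ('dd')
  [18] 13/5 → 0 ('')
  [19] 5/0 → 1 ('e')
  [20] 0/10 → 2 ('ec')
  [21] 10/12 → 1 ('e')
  [22] 12/9 → 1 ('e')

n(n+1)/2 = 23·24/2 = 276
Σ LCP = 0 + 1 + 2 + 2 + 1 + 0 + 0 + 1 + 2 + 2 + 1 + 1 + 1 + 2 + 0 + 1 + 1 + 2 + 0 + 1 + 2 + 1 + 1 = 25
distinct = 276 − 25 = 251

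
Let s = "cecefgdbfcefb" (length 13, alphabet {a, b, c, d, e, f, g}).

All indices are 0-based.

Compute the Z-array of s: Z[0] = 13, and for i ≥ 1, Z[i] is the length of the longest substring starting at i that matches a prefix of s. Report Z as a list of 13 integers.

[13, 0, 2, 0, 0, 0, 0, 0, 0, 2, 0, 0, 0]

Z[0]=13
i=1: i≥r, start 0; Z[1]=0
i=2: i≥r, start 0; Z[2]=2 extend→box=[2,4)
i=3: min(r-i=1, Z[1]=0)=0; Z[3]=0
i=4: i≥r, start 0; Z[4]=0
i=5: i≥r, start 0; Z[5]=0
i=6: i≥r, start 0; Z[6]=0
i=7: i≥r, start 0; Z[7]=0
i=8: i≥r, start 0; Z[8]=0
i=9: i≥r, start 0; Z[9]=2 extend→box=[9,11)
i=10: min(r-i=1, Z[1]=0)=0; Z[10]=0
i=11: i≥r, start 0; Z[11]=0
i=12: i≥r, start 0; Z[12]=0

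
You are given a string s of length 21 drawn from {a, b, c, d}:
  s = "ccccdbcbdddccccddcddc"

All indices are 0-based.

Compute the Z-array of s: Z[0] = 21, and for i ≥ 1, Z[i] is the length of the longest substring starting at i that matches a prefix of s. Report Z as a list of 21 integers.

[21, 3, 2, 1, 0, 0, 1, 0, 0, 0, 0, 5, 3, 2, 1, 0, 0, 1, 0, 0, 1]

Z[0]=21
i=1: outside box; Z[1]=3 extend→box=[1,4)
i=2: min(r-i=2, Z[1]=3)=2; Z[2]=2
i=3: min(r-i=1, Z[2]=2)=1; Z[3]=1
i=4: outside box; Z[4]=0
i=5: outside box; Z[5]=0
i=6: outside box; Z[6]=1 extend→box=[6,7)
i=7: outside box; Z[7]=0
i=8: outside box; Z[8]=0
i=9: outside box; Z[9]=0
i=10: outside box; Z[10]=0
i=11: outside box; Z[11]=5 extend→box=[11,16)
i=12: min(r-i=4, Z[1]=3)=3; Z[12]=3
i=13: min(r-i=3, Z[2]=2)=2; Z[13]=2
i=14: min(r-i=2, Z[3]=1)=1; Z[14]=1
i=15: min(r-i=1, Z[4]=0)=0; Z[15]=0
i=16: outside box; Z[16]=0
i=17: outside box; Z[17]=1 extend→box=[17,18)
i=18: outside box; Z[18]=0
i=19: outside box; Z[19]=0
i=20: outside box; Z[20]=1 extend→box=[20,21)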